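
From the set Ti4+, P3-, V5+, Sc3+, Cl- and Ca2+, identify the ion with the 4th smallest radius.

These species are isoelectronic with 18 electrons. The only difference is the number of protons: V5+ (Z=23), Ti4+ (Z=22), Sc3+ (Z=21), Ca2+ (Z=20), Cl- (Z=17), P3- (Z=15). The strongest nuclear pull (V5+) gives the smallest ion.
That gives V5+ < Ti4+ < Sc3+ < Ca2+ < Cl- < P3-. From the smallest end, number 4 is Ca2+.

Ca2+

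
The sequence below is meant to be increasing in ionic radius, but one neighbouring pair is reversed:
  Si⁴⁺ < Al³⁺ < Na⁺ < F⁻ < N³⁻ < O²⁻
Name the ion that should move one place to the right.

The pair N³⁻, O²⁻ is the wrong way round — O²⁻ and N³⁻ share 10 electrons; the higher nuclear charge on O (Z=8) contracts it more, so O²⁻ < N³⁻. All other adjacent pairs agree with periodic trends, so N³⁻ is the misplaced ion.

N³⁻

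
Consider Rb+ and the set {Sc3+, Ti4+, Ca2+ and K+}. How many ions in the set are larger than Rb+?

0

First list Z and electron count for each: Ti4+: 18 e⁻, Z=22, Sc3+: 18 e⁻, Z=21, Ca2+: 18 e⁻, Z=20, K+: 18 e⁻, Z=19, Rb+: 36 e⁻, Z=37. Ti4+ < Sc3+ (isoelectronic, higher Z=22 is smaller); Sc3+ < Ca2+ (both 18 e⁻, Z=21>20); Ca2+ < K+ (both 18 e⁻, Z=20>19); K+ < Rb+ (same group, 1 shell fewer).
Ordering all of them (including Rb+) by radius gives Ti4+ < Sc3+ < Ca2+ < K+ < Rb+. That's 0.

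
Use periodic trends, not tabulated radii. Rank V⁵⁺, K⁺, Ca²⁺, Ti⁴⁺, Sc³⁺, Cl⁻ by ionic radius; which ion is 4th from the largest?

All of these have 18 electrons (isoelectronic). With the same electron cloud, the ion with the most protons pulls it in tightest. Nuclear charges: V⁵⁺ (Z=23), Ti⁴⁺ (Z=22), Sc³⁺ (Z=21), Ca²⁺ (Z=20), K⁺ (Z=19), Cl⁻ (Z=17). Highest Z is smallest.
So the order is V⁵⁺ < Ti⁴⁺ < Sc³⁺ < Ca²⁺ < K⁺ < Cl⁻; the 4th-largest ion is Sc³⁺.

Sc³⁺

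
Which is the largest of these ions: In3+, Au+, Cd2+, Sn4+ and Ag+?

Au+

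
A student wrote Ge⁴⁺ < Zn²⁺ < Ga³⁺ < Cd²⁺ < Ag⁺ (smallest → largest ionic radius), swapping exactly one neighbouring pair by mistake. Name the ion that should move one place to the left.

Ga³⁺

The pair Zn²⁺, Ga³⁺ is the wrong way round — Ga³⁺ and Zn²⁺ share 28 electrons; the higher nuclear charge on Ga (Z=31) contracts it more, so Ga³⁺ < Zn²⁺. All other adjacent pairs agree with periodic trends, so Ga³⁺ is the misplaced ion.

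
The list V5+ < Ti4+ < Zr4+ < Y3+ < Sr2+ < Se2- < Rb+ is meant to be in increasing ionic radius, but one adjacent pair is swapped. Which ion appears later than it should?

Rb+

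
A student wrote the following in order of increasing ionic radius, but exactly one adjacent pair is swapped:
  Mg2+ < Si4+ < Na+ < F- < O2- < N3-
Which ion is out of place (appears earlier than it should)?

Mg2+

Check each adjacent pair. Mg2+ and Si4+ are reversed: Si4+ and Mg2+ share 10 electrons; the higher nuclear charge on Si (Z=14) contracts it more, so Si4+ < Mg2+. No other neighbouring pair contradicts the periodic trends, so Mg2+ is the ion listed too early.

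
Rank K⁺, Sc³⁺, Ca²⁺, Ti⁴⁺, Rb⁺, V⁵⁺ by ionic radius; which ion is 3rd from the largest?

Electron counts and nuclear charges: V⁵⁺ (Z=23, 18 e⁻), Ti⁴⁺ (Z=22, 18 e⁻), Sc³⁺ (Z=21, 18 e⁻), Ca²⁺ (Z=20, 18 e⁻), K⁺ (Z=19, 18 e⁻), Rb⁺ (Z=37, 36 e⁻). V⁵⁺ < Ti⁴⁺ (isoelectronic, higher Z=23 is smaller); Ti⁴⁺ < Sc³⁺ (both 18 e⁻, Z=22>21); Sc³⁺ < Ca²⁺ (both 18 e⁻, Z=21>20); Ca²⁺ < K⁺ (both 18 e⁻, Z=20>19); K⁺ < Rb⁺ (same group, period 4 vs 5).
Full ascending order: V⁵⁺ < Ti⁴⁺ < Sc³⁺ < Ca²⁺ < K⁺ < Rb⁺. Counting from the largest, position 3 is Ca²⁺.

Ca²⁺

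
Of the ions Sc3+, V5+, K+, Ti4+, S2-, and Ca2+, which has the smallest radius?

V5+

Each ion has 18 electrons. The ranking follows nuclear charge in reverse — greater Z gives a smaller radius. V5+ (Z=23), Ti4+ (Z=22), Sc3+ (Z=21), Ca2+ (Z=20), K+ (Z=19), S2- (Z=16).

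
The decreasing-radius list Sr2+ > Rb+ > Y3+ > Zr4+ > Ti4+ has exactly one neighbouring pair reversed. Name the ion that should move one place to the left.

Rb+

Scanning neighbour by neighbour, only Sr2+/Rb+ violates a trend: they are isoelectronic (36 e⁻) and Sr has more protons than Rb (38 vs 37), making Sr2+ smaller. That makes Rb+ the one sitting a position late relative to where it belongs.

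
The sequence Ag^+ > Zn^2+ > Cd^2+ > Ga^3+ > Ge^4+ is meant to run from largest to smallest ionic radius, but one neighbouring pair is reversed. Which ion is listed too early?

Zn^2+

Scanning neighbour by neighbour, only Zn^2+/Cd^2+ violates a trend: same group and charge — period 4 sits above period 5, so Zn^2+ is smaller. That makes Zn^2+ the one sitting a position early relative to where it belongs.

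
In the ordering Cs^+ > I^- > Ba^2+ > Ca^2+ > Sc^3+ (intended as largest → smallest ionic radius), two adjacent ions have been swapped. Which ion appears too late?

Scanning neighbour by neighbour, only Cs^+/I^- violates a trend: Cs^+ and I^- share 54 electrons; the higher nuclear charge on Cs (Z=55) contracts it more, so Cs^+ < I^-. That makes I^- the one sitting a position late relative to where it belongs.

I^-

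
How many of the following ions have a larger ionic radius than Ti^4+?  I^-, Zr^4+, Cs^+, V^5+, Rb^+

4

Electron counts and nuclear charges: V^5+ (Z=23, 18 e⁻), Ti^4+ (Z=22, 18 e⁻), Zr^4+ (Z=40, 36 e⁻), Rb^+ (Z=37, 36 e⁻), Cs^+ (Z=55, 54 e⁻), I^- (Z=53, 54 e⁻). V^5+ < Ti^4+ (isoelectronic, higher Z=23 is smaller); Ti^4+ < Zr^4+ (same group, 1 shell fewer); Zr^4+ < Rb^+ (both 36 e⁻, Z=40>37); Rb^+ < Cs^+ (same group, 1 shell fewer); Cs^+ < I^- (isoelectronic, higher Z=55 is smaller).
Overall: V^5+ < Ti^4+ < Zr^4+ < Rb^+ < Cs^+ < I^-. Ti^4+ has 1 below it and 4 above. So 4 are larger.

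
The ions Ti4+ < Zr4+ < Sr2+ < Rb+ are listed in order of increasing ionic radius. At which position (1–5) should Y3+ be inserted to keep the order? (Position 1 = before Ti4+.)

3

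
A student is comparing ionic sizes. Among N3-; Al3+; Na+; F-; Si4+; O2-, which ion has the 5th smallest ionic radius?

O2-

These species are isoelectronic with 10 electrons. The only difference is the number of protons: Si4+ (Z=14), Al3+ (Z=13), Na+ (Z=11), F- (Z=9), O2- (Z=8), N3- (Z=7). The strongest nuclear pull (Si4+) gives the smallest ion.
Full ascending order: Si4+ < Al3+ < Na+ < F- < O2- < N3-. Counting from the smallest, position 5 is O2-.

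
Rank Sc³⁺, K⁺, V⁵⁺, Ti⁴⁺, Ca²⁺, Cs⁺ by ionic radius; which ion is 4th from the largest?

Sc³⁺

V⁵⁺: 18 e⁻, Z=23, Ti⁴⁺: 18 e⁻, Z=22, Sc³⁺: 18 e⁻, Z=21, Ca²⁺: 18 e⁻, Z=20, K⁺: 18 e⁻, Z=19, Cs⁺: 54 e⁻, Z=55. V⁵⁺ < Ti⁴⁺ (isoelectronic, higher Z=23 is smaller); Ti⁴⁺ < Sc³⁺ (isoelectronic, higher Z=22 is smaller); Sc³⁺ < Ca²⁺ (isoelectronic, higher Z=21 is smaller); Ca²⁺ < K⁺ (both 18 e⁻, Z=20>19); K⁺ < Cs⁺ (same group, period 4 vs 6).
So the order is V⁵⁺ < Ti⁴⁺ < Sc³⁺ < Ca²⁺ < K⁺ < Cs⁺; the 4th-largest ion is Sc³⁺.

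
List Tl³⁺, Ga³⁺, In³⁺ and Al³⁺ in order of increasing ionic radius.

Al³⁺ < Ga³⁺ < In³⁺ < Tl³⁺

Same group, same charge. Going down the group adds an extra shell of electrons, so the ion gets larger: Al³⁺ is highest in the group and smallest.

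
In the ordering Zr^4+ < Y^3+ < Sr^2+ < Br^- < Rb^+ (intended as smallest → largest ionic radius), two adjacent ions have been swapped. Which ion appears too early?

Scanning neighbour by neighbour, only Br^-/Rb^+ violates a trend: Rb^+ and Br^- share 36 electrons; the higher nuclear charge on Rb (Z=37) contracts it more, so Rb^+ < Br^-. That makes Br^- the one sitting a position early relative to where it belongs.

Br^-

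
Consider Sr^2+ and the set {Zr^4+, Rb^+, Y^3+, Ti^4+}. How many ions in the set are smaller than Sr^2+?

Ti^4+: 18 e⁻, Z=22, Zr^4+: 36 e⁻, Z=40, Y^3+: 36 e⁻, Z=39, Sr^2+: 36 e⁻, Z=38, Rb^+: 36 e⁻, Z=37. Ti^4+ < Zr^4+ (same group, period 4 vs 5); Zr^4+ < Y^3+ (both 36 e⁻, Z=40>39); Y^3+ < Sr^2+ (both 36 e⁻, Z=39>38); Sr^2+ < Rb^+ (both 36 e⁻, Z=38>37).
Ordering all of them (including Sr^2+) by radius gives Ti^4+ < Zr^4+ < Y^3+ < Sr^2+ < Rb^+. That's 3.

3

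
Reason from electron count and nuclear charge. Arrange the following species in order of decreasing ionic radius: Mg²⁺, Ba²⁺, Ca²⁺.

Ba²⁺ > Ca²⁺ > Mg²⁺

These ions sit in one column with identical charge. Each step down the periodic table adds a principal shell, increasing the radius.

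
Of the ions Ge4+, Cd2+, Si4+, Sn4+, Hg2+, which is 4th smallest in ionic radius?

Cd2+

Tabulating Z and e⁻: Si4+: 10 e⁻, Z=14, Ge4+: 28 e⁻, Z=32, Sn4+: 46 e⁻, Z=50, Cd2+: 46 e⁻, Z=48, Hg2+: 78 e⁻, Z=80. Si4+ < Ge4+ (same group, period 3 vs 4); Ge4+ < Sn4+ (same group, 1 shell fewer); Sn4+ < Cd2+ (both 46 e⁻, Z=50>48); Cd2+ < Hg2+ (same group, period 5 vs 6).
That gives Si4+ < Ge4+ < Sn4+ < Cd2+ < Hg2+. From the smallest end, number 4 is Cd2+.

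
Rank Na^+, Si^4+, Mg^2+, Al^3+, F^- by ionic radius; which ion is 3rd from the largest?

These species are isoelectronic with 10 electrons. The only difference is the number of protons: Si^4+ (Z=14), Al^3+ (Z=13), Mg^2+ (Z=12), Na^+ (Z=11), F^- (Z=9). The strongest nuclear pull (Si^4+) gives the smallest ion.
Ordering: Si^4+ < Al^3+ < Mg^2+ < Na^+ < F^-. The 3rd largest is Mg^2+.

Mg^2+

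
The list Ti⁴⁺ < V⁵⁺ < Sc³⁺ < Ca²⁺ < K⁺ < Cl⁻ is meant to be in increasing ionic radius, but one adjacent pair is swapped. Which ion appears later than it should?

Compare adjacent ions: they are isoelectronic (18 e⁻) and V has more protons than Ti (23 vs 22), making V⁵⁺ smaller — yet in this increasing list Ti⁴⁺ sits before V⁵⁺. Nothing else is reversed, so V⁵⁺ should move one place to the left.

V⁵⁺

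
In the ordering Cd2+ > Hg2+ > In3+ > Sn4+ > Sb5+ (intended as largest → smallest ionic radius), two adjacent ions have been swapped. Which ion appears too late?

Hg2+

Compare adjacent ions: both in group 12 with the same charge; Cd2+ (period 5) has the smaller radius — yet in this decreasing list Cd2+ sits before Hg2+. Nothing else is reversed, so Hg2+ should move one place to the left.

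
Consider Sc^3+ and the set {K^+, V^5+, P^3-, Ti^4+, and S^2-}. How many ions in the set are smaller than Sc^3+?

Isoelectronic series (18 e⁻ each). Size is set by nuclear charge: more protons means a smaller ion. V^5+ (Z=23), Ti^4+ (Z=22), Sc^3+ (Z=21), K^+ (Z=19), S^2- (Z=16), P^3- (Z=15).
Overall: V^5+ < Ti^4+ < Sc^3+ < K^+ < S^2- < P^3-. Sc^3+ has 2 below it and 3 above. That's 2.

2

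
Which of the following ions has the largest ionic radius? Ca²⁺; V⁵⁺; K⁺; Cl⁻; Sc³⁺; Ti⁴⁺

All of these have 18 electrons (isoelectronic). With the same electron cloud, the ion with the most protons pulls it in tightest. Nuclear charges: V⁵⁺ (Z=23), Ti⁴⁺ (Z=22), Sc³⁺ (Z=21), Ca²⁺ (Z=20), K⁺ (Z=19), Cl⁻ (Z=17). Highest Z is smallest.

Cl⁻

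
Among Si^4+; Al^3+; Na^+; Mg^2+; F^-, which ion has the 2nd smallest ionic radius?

Al^3+

All of these have 10 electrons (isoelectronic). With the same electron cloud, the ion with the most protons pulls it in tightest. Nuclear charges: Si^4+ (Z=14), Al^3+ (Z=13), Mg^2+ (Z=12), Na^+ (Z=11), F^- (Z=9). Highest Z is smallest.
Full ascending order: Si^4+ < Al^3+ < Mg^2+ < Na^+ < F^-. Counting from the smallest, position 2 is Al^3+.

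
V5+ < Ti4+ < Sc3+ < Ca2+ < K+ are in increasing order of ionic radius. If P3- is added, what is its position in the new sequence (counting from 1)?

6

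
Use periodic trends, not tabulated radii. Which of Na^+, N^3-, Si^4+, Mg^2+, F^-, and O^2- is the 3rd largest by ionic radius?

F^-

These species are isoelectronic with 10 electrons. The only difference is the number of protons: Si^4+ (Z=14), Mg^2+ (Z=12), Na^+ (Z=11), F^- (Z=9), O^2- (Z=8), N^3- (Z=7). The strongest nuclear pull (Si^4+) gives the smallest ion.
So the order is Si^4+ < Mg^2+ < Na^+ < F^- < O^2- < N^3-; the 3rd-largest ion is F^-.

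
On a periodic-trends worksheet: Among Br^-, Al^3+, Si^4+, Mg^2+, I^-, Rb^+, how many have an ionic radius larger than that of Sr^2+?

Si^4+ has 10 e⁻ (Z=14), Al^3+ has 10 e⁻ (Z=13), Mg^2+ has 10 e⁻ (Z=12), Sr^2+ has 36 e⁻ (Z=38), Rb^+ has 36 e⁻ (Z=37), Br^- has 36 e⁻ (Z=35), I^- has 54 e⁻ (Z=53). Si^4+ < Al^3+ (isoelectronic, higher Z=14 is smaller); Al^3+ < Mg^2+ (isoelectronic, higher Z=13 is smaller); Mg^2+ < Sr^2+ (same group, 2 shells fewer); Sr^2+ < Rb^+ (both 36 e⁻, Z=38>37); Rb^+ < Br^- (both 36 e⁻, Z=37>35); Br^- < I^- (same group, period 4 vs 5).
Ordering all of them (including Sr^2+) by radius gives Si^4+ < Al^3+ < Mg^2+ < Sr^2+ < Rb^+ < Br^- < I^-. Count: 3.

3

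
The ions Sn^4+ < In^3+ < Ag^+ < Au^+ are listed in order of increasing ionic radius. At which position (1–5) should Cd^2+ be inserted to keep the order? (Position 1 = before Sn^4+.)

3

Work out protons and electrons: Sn^4+ has 46 e⁻ (Z=50), In^3+ has 46 e⁻ (Z=49), Cd^2+ has 46 e⁻ (Z=48), Ag^+ has 46 e⁻ (Z=47), Au^+ has 78 e⁻ (Z=79). Sn^4+ < In^3+ (both 46 e⁻, Z=50>49); In^3+ < Cd^2+ (both 46 e⁻, Z=49>48); Cd^2+ < Ag^+ (isoelectronic, higher Z=48 is smaller); Ag^+ < Au^+ (same group, period 5 vs 6).
The complete sequence is Sn^4+ < In^3+ < Cd^2+ < Ag^+ < Au^+. Cd^2+ sits at position 3.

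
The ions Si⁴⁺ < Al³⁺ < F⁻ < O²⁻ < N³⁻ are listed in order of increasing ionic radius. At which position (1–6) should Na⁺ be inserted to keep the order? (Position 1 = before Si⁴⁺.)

3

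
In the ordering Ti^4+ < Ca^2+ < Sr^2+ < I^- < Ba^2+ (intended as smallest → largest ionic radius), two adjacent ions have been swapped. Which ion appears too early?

I^-

Check each adjacent pair. I^- and Ba^2+ are reversed: they are isoelectronic (54 e⁻) and Ba has more protons than I (56 vs 53), making Ba^2+ smaller. No other neighbouring pair contradicts the periodic trends, so I^- is the ion listed too early.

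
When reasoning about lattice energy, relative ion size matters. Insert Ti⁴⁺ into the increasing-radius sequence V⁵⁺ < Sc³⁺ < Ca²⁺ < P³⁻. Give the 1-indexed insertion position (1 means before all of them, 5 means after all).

All of these have 18 electrons (isoelectronic). With the same electron cloud, the ion with the most protons pulls it in tightest. Nuclear charges: V⁵⁺ (Z=23), Ti⁴⁺ (Z=22), Sc³⁺ (Z=21), Ca²⁺ (Z=20), P³⁻ (Z=15). Highest Z is smallest.
With Ti⁴⁺ included the full order is V⁵⁺ < Ti⁴⁺ < Sc³⁺ < Ca²⁺ < P³⁻, so it takes position 2.

2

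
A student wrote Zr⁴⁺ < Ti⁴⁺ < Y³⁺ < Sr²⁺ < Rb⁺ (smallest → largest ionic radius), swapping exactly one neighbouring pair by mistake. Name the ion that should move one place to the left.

The pair Zr⁴⁺, Ti⁴⁺ is the wrong way round — Ti⁴⁺ and Zr⁴⁺ are in one column with the same charge; the lighter period-4 ion has one fewer shell and is smaller. All other adjacent pairs agree with periodic trends, so Ti⁴⁺ is the misplaced ion.

Ti⁴⁺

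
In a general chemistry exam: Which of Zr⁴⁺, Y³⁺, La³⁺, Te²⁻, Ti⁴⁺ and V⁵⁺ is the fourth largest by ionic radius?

First list Z and electron count for each: V⁵⁺: 18 e⁻, Z=23, Ti⁴⁺: 18 e⁻, Z=22, Zr⁴⁺: 36 e⁻, Z=40, Y³⁺: 36 e⁻, Z=39, La³⁺: 54 e⁻, Z=57, Te²⁻: 54 e⁻, Z=52. V⁵⁺ < Ti⁴⁺ (isoelectronic, higher Z=23 is smaller); Ti⁴⁺ < Zr⁴⁺ (same group, 1 shell fewer); Zr⁴⁺ < Y³⁺ (both 36 e⁻, Z=40>39); Y³⁺ < La³⁺ (same group, 1 shell fewer); La³⁺ < Te²⁻ (isoelectronic, higher Z=57 is smaller).
Ordering: V⁵⁺ < Ti⁴⁺ < Zr⁴⁺ < Y³⁺ < La³⁺ < Te²⁻. The fourth largest is Zr⁴⁺.

Zr⁴⁺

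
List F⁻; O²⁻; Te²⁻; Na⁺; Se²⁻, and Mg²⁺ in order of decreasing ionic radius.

Mg²⁺ (Z=12, 10 e⁻), Na⁺ (Z=11, 10 e⁻), F⁻ (Z=9, 10 e⁻), O²⁻ (Z=8, 10 e⁻), Se²⁻ (Z=34, 36 e⁻), Te²⁻ (Z=52, 54 e⁻). Mg²⁺ < Na⁺ (both 10 e⁻, Z=12>11); Na⁺ < F⁻ (both 10 e⁻, Z=11>9); F⁻ < O²⁻ (isoelectronic, higher Z=9 is smaller); O²⁻ < Se²⁻ (same group, 2 shells fewer); Se²⁻ < Te²⁻ (same group, period 4 vs 5).

Te²⁻ > Se²⁻ > O²⁻ > F⁻ > Na⁺ > Mg²⁺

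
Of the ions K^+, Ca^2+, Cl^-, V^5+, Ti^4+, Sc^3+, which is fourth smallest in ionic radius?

Isoelectronic series (18 e⁻ each). Size is set by nuclear charge: more protons means a smaller ion. V^5+ (Z=23), Ti^4+ (Z=22), Sc^3+ (Z=21), Ca^2+ (Z=20), K^+ (Z=19), Cl^- (Z=17).
So the order is V^5+ < Ti^4+ < Sc^3+ < Ca^2+ < K^+ < Cl^-; the 4th-smallest ion is Ca^2+.

Ca^2+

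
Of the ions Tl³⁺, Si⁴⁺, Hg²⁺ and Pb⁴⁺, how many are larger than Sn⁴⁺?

First list Z and electron count for each: Si⁴⁺: 10 e⁻, Z=14, Sn⁴⁺: 46 e⁻, Z=50, Pb⁴⁺: 78 e⁻, Z=82, Tl³⁺: 78 e⁻, Z=81, Hg²⁺: 78 e⁻, Z=80. Si⁴⁺ < Sn⁴⁺ (same group, period 3 vs 5); Sn⁴⁺ < Pb⁴⁺ (same group, period 5 vs 6); Pb⁴⁺ < Tl³⁺ (isoelectronic, higher Z=82 is smaller); Tl³⁺ < Hg²⁺ (isoelectronic, higher Z=81 is smaller).
Ordering all of them (including Sn⁴⁺) by radius gives Si⁴⁺ < Sn⁴⁺ < Pb⁴⁺ < Tl³⁺ < Hg²⁺. Count: 3.

3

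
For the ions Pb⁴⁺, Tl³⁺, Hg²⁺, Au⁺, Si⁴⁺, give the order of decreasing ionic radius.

Tabulating Z and e⁻: Si⁴⁺ has 10 e⁻ (Z=14), Pb⁴⁺ has 78 e⁻ (Z=82), Tl³⁺ has 78 e⁻ (Z=81), Hg²⁺ has 78 e⁻ (Z=80), Au⁺ has 78 e⁻ (Z=79). Si⁴⁺ < Pb⁴⁺ (same group, 3 shells fewer); Pb⁴⁺ < Tl³⁺ (both 78 e⁻, Z=82>81); Tl³⁺ < Hg²⁺ (both 78 e⁻, Z=81>80); Hg²⁺ < Au⁺ (isoelectronic, higher Z=80 is smaller).

Au⁺ > Hg²⁺ > Tl³⁺ > Pb⁴⁺ > Si⁴⁺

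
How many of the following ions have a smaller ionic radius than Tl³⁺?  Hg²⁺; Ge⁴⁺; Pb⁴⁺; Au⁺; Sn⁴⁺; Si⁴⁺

4

Work out protons and electrons: Si⁴⁺ (Z=14, 10 e⁻), Ge⁴⁺ (Z=32, 28 e⁻), Sn⁴⁺ (Z=50, 46 e⁻), Pb⁴⁺ (Z=82, 78 e⁻), Tl³⁺ (Z=81, 78 e⁻), Hg²⁺ (Z=80, 78 e⁻), Au⁺ (Z=79, 78 e⁻). Si⁴⁺ < Ge⁴⁺ (same group, period 3 vs 4); Ge⁴⁺ < Sn⁴⁺ (same group, 1 shell fewer); Sn⁴⁺ < Pb⁴⁺ (same group, 1 shell fewer); Pb⁴⁺ < Tl³⁺ (isoelectronic, higher Z=82 is smaller); Tl³⁺ < Hg²⁺ (both 78 e⁻, Z=81>80); Hg²⁺ < Au⁺ (isoelectronic, higher Z=80 is smaller).
Overall: Si⁴⁺ < Ge⁴⁺ < Sn⁴⁺ < Pb⁴⁺ < Tl³⁺ < Hg²⁺ < Au⁺. Tl³⁺ has 4 below it and 2 above. Count: 4.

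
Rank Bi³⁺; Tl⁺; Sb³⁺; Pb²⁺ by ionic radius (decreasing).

Tl⁺ > Pb²⁺ > Bi³⁺ > Sb³⁺

First list Z and electron count for each: Sb³⁺: 48 e⁻, Z=51, Bi³⁺: 80 e⁻, Z=83, Pb²⁺: 80 e⁻, Z=82, Tl⁺: 80 e⁻, Z=81. Sb³⁺ < Bi³⁺ (same group, 1 shell fewer); Bi³⁺ < Pb²⁺ (isoelectronic, higher Z=83 is smaller); Pb²⁺ < Tl⁺ (isoelectronic, higher Z=82 is smaller).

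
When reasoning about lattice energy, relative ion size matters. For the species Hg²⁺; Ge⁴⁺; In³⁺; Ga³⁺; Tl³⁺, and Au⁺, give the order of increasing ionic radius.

Ge⁴⁺ < Ga³⁺ < In³⁺ < Tl³⁺ < Hg²⁺ < Au⁺

Work out protons and electrons: Ge⁴⁺ (Z=32, 28 e⁻), Ga³⁺ (Z=31, 28 e⁻), In³⁺ (Z=49, 46 e⁻), Tl³⁺ (Z=81, 78 e⁻), Hg²⁺ (Z=80, 78 e⁻), Au⁺ (Z=79, 78 e⁻). Ge⁴⁺ < Ga³⁺ (both 28 e⁻, Z=32>31); Ga³⁺ < In³⁺ (same group, period 4 vs 5); In³⁺ < Tl³⁺ (same group, period 5 vs 6); Tl³⁺ < Hg²⁺ (isoelectronic, higher Z=81 is smaller); Hg²⁺ < Au⁺ (isoelectronic, higher Z=80 is smaller).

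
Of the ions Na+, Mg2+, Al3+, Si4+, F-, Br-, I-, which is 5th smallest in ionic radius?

F-

Si4+ (Z=14, 10 e⁻), Al3+ (Z=13, 10 e⁻), Mg2+ (Z=12, 10 e⁻), Na+ (Z=11, 10 e⁻), F- (Z=9, 10 e⁻), Br- (Z=35, 36 e⁻), I- (Z=53, 54 e⁻). Si4+ < Al3+ (isoelectronic, higher Z=14 is smaller); Al3+ < Mg2+ (both 10 e⁻, Z=13>12); Mg2+ < Na+ (both 10 e⁻, Z=12>11); Na+ < F- (both 10 e⁻, Z=11>9); F- < Br- (same group, 2 shells fewer); Br- < I- (same group, period 4 vs 5).
Full ascending order: Si4+ < Al3+ < Mg2+ < Na+ < F- < Br- < I-. Counting from the smallest, position 5 is F-.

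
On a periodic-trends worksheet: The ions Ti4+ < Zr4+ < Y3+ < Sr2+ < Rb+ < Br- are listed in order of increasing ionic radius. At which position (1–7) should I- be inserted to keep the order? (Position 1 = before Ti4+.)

Electron counts and nuclear charges: Ti4+ (Z=22, 18 e⁻), Zr4+ (Z=40, 36 e⁻), Y3+ (Z=39, 36 e⁻), Sr2+ (Z=38, 36 e⁻), Rb+ (Z=37, 36 e⁻), Br- (Z=35, 36 e⁻), I- (Z=53, 54 e⁻). Ti4+ < Zr4+ (same group, 1 shell fewer); Zr4+ < Y3+ (isoelectronic, higher Z=40 is smaller); Y3+ < Sr2+ (both 36 e⁻, Z=39>38); Sr2+ < Rb+ (isoelectronic, higher Z=38 is smaller); Rb+ < Br- (both 36 e⁻, Z=37>35); Br- < I- (same group, 1 shell fewer).
With I- included the full order is Ti4+ < Zr4+ < Y3+ < Sr2+ < Rb+ < Br- < I-, so it takes position 7.

7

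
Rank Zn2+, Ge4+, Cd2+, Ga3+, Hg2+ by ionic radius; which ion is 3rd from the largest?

Zn2+

Tabulating Z and e⁻: Ge4+: 28 e⁻, Z=32, Ga3+: 28 e⁻, Z=31, Zn2+: 28 e⁻, Z=30, Cd2+: 46 e⁻, Z=48, Hg2+: 78 e⁻, Z=80. Ge4+ < Ga3+ (isoelectronic, higher Z=32 is smaller); Ga3+ < Zn2+ (both 28 e⁻, Z=31>30); Zn2+ < Cd2+ (same group, period 4 vs 5); Cd2+ < Hg2+ (same group, period 5 vs 6).
That gives Ge4+ < Ga3+ < Zn2+ < Cd2+ < Hg2+. From the largest end, number 3 is Zn2+.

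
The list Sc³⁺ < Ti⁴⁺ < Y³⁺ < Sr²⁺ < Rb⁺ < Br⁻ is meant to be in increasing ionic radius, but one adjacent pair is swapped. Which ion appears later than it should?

Compare adjacent ions: Ti⁴⁺ and Sc³⁺ share 18 electrons; the higher nuclear charge on Ti (Z=22) contracts it more, so Ti⁴⁺ < Sc³⁺ — yet in this increasing list Sc³⁺ sits before Ti⁴⁺. Nothing else is reversed, so Ti⁴⁺ should move one place to the left.

Ti⁴⁺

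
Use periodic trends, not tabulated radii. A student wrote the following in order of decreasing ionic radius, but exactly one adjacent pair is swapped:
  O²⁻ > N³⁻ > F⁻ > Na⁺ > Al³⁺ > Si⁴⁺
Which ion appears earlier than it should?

Compare adjacent ions: both have 10 electrons but Z(O)=8 > Z(N)=7, so O²⁻ should be the smaller of the two — yet in this decreasing list O²⁻ sits before N³⁻. Nothing else is reversed, so O²⁻ should move one place to the right.

O²⁻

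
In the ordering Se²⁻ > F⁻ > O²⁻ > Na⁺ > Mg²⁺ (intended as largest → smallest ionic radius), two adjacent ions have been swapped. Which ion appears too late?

O²⁻

Compare adjacent ions: both have 10 electrons but Z(F)=9 > Z(O)=8, so F⁻ should be the smaller of the two — yet in this decreasing list F⁻ sits before O²⁻. Nothing else is reversed, so O²⁻ should move one place to the left.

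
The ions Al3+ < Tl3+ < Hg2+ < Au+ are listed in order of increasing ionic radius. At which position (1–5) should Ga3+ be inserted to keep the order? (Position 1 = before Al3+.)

2

Tabulating Z and e⁻: Al3+: 10 e⁻, Z=13, Ga3+: 28 e⁻, Z=31, Tl3+: 78 e⁻, Z=81, Hg2+: 78 e⁻, Z=80, Au+: 78 e⁻, Z=79. Al3+ < Ga3+ (same group, 1 shell fewer); Ga3+ < Tl3+ (same group, 2 shells fewer); Tl3+ < Hg2+ (both 78 e⁻, Z=81>80); Hg2+ < Au+ (both 78 e⁻, Z=80>79).
Merged order: Al3+ < Ga3+ < Tl3+ < Hg2+ < Au+ — Ga3+ is number 2.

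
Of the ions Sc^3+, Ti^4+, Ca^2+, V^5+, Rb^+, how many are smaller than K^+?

4

First list Z and electron count for each: V^5+: 18 e⁻, Z=23, Ti^4+: 18 e⁻, Z=22, Sc^3+: 18 e⁻, Z=21, Ca^2+: 18 e⁻, Z=20, K^+: 18 e⁻, Z=19, Rb^+: 36 e⁻, Z=37. V^5+ < Ti^4+ (both 18 e⁻, Z=23>22); Ti^4+ < Sc^3+ (isoelectronic, higher Z=22 is smaller); Sc^3+ < Ca^2+ (both 18 e⁻, Z=21>20); Ca^2+ < K^+ (isoelectronic, higher Z=20 is smaller); K^+ < Rb^+ (same group, period 4 vs 5).
Relative to K^+, the ions that are smaller are V^5+, Ti^4+, Sc^3+, Ca^2+. Count: 4.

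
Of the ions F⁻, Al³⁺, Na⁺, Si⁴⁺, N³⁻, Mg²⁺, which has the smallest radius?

Each ion has 10 electrons. The ranking follows nuclear charge in reverse — greater Z gives a smaller radius. Si⁴⁺ (Z=14), Al³⁺ (Z=13), Mg²⁺ (Z=12), Na⁺ (Z=11), F⁻ (Z=9), N³⁻ (Z=7).

Si⁴⁺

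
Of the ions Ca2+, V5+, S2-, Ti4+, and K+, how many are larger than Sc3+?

Isoelectronic series (18 e⁻ each). Size is set by nuclear charge: more protons means a smaller ion. V5+ (Z=23), Ti4+ (Z=22), Sc3+ (Z=21), Ca2+ (Z=20), K+ (Z=19), S2- (Z=16).
Relative to Sc3+, the ions that are larger are Ca2+, K+, S2-. So 3 are larger.

3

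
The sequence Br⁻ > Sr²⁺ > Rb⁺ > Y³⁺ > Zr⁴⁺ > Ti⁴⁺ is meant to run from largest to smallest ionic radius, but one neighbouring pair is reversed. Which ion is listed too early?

Scanning neighbour by neighbour, only Sr²⁺/Rb⁺ violates a trend: Sr²⁺ and Rb⁺ share 36 electrons; the higher nuclear charge on Sr (Z=38) contracts it more, so Sr²⁺ < Rb⁺. That makes Sr²⁺ the one sitting a position early relative to where it belongs.

Sr²⁺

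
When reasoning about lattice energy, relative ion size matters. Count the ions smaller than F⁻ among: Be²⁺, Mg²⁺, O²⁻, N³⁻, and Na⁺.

Work out protons and electrons: Be²⁺ has 2 e⁻ (Z=4), Mg²⁺ has 10 e⁻ (Z=12), Na⁺ has 10 e⁻ (Z=11), F⁻ has 10 e⁻ (Z=9), O²⁻ has 10 e⁻ (Z=8), N³⁻ has 10 e⁻ (Z=7). Be²⁺ < Mg²⁺ (same group, period 2 vs 3); Mg²⁺ < Na⁺ (both 10 e⁻, Z=12>11); Na⁺ < F⁻ (isoelectronic, higher Z=11 is smaller); F⁻ < O²⁻ (isoelectronic, higher Z=9 is smaller); O²⁻ < N³⁻ (isoelectronic, higher Z=8 is smaller).
Relative to F⁻, the ions that are smaller are Be²⁺, Mg²⁺, Na⁺. That's 3.

3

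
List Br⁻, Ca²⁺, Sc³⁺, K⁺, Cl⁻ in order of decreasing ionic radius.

Br⁻ > Cl⁻ > K⁺ > Ca²⁺ > Sc³⁺

Electron counts and nuclear charges: Sc³⁺ has 18 e⁻ (Z=21), Ca²⁺ has 18 e⁻ (Z=20), K⁺ has 18 e⁻ (Z=19), Cl⁻ has 18 e⁻ (Z=17), Br⁻ has 36 e⁻ (Z=35). Sc³⁺ < Ca²⁺ (isoelectronic, higher Z=21 is smaller); Ca²⁺ < K⁺ (both 18 e⁻, Z=20>19); K⁺ < Cl⁻ (both 18 e⁻, Z=19>17); Cl⁻ < Br⁻ (same group, period 3 vs 4).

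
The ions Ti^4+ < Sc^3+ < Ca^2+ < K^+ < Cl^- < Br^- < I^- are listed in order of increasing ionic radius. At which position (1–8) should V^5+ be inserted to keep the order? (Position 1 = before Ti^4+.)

1

Work out protons and electrons: V^5+: 18 e⁻, Z=23, Ti^4+: 18 e⁻, Z=22, Sc^3+: 18 e⁻, Z=21, Ca^2+: 18 e⁻, Z=20, K^+: 18 e⁻, Z=19, Cl^-: 18 e⁻, Z=17, Br^-: 36 e⁻, Z=35, I^-: 54 e⁻, Z=53. V^5+ < Ti^4+ (isoelectronic, higher Z=23 is smaller); Ti^4+ < Sc^3+ (both 18 e⁻, Z=22>21); Sc^3+ < Ca^2+ (isoelectronic, higher Z=21 is smaller); Ca^2+ < K^+ (isoelectronic, higher Z=20 is smaller); K^+ < Cl^- (isoelectronic, higher Z=19 is smaller); Cl^- < Br^- (same group, period 3 vs 4); Br^- < I^- (same group, 1 shell fewer).
Putting V^5+ in gives V^5+ < Ti^4+ < Sc^3+ < Ca^2+ < K^+ < Cl^- < Br^- < I^-; it lands at slot 1.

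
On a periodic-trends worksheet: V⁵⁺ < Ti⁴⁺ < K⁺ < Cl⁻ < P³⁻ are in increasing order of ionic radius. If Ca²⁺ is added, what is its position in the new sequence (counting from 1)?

3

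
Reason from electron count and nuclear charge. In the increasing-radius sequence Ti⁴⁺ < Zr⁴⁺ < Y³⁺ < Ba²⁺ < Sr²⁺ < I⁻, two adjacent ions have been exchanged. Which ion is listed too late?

Compare adjacent ions: same group and charge — period 5 sits above period 6, so Sr²⁺ is smaller — yet in this increasing list Ba²⁺ sits before Sr²⁺. Nothing else is reversed, so Sr²⁺ should move one place to the left.

Sr²⁺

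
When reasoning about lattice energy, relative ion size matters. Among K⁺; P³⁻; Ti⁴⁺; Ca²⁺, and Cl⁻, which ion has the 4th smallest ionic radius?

Cl⁻

Each ion has 18 electrons. The ranking follows nuclear charge in reverse — greater Z gives a smaller radius. Ti⁴⁺ (Z=22), Ca²⁺ (Z=20), K⁺ (Z=19), Cl⁻ (Z=17), P³⁻ (Z=15).
So the order is Ti⁴⁺ < Ca²⁺ < K⁺ < Cl⁻ < P³⁻; the 4th-smallest ion is Cl⁻.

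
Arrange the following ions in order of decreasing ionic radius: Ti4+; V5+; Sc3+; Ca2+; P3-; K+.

P3- > K+ > Ca2+ > Sc3+ > Ti4+ > V5+

All of these have 18 electrons (isoelectronic). With the same electron cloud, the ion with the most protons pulls it in tightest. Nuclear charges: V5+ (Z=23), Ti4+ (Z=22), Sc3+ (Z=21), Ca2+ (Z=20), K+ (Z=19), P3- (Z=15). Highest Z is smallest.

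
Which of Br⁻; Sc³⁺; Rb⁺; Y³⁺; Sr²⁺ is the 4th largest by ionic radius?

Sc³⁺ has 18 e⁻ (Z=21), Y³⁺ has 36 e⁻ (Z=39), Sr²⁺ has 36 e⁻ (Z=38), Rb⁺ has 36 e⁻ (Z=37), Br⁻ has 36 e⁻ (Z=35). Sc³⁺ < Y³⁺ (same group, 1 shell fewer); Y³⁺ < Sr²⁺ (isoelectronic, higher Z=39 is smaller); Sr²⁺ < Rb⁺ (both 36 e⁻, Z=38>37); Rb⁺ < Br⁻ (isoelectronic, higher Z=37 is smaller).
So the order is Sc³⁺ < Y³⁺ < Sr²⁺ < Rb⁺ < Br⁻; the 4th-largest ion is Y³⁺.

Y³⁺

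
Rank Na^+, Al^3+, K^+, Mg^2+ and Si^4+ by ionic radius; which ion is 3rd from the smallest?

Mg^2+

Tabulating Z and e⁻: Si^4+ has 10 e⁻ (Z=14), Al^3+ has 10 e⁻ (Z=13), Mg^2+ has 10 e⁻ (Z=12), Na^+ has 10 e⁻ (Z=11), K^+ has 18 e⁻ (Z=19). Si^4+ < Al^3+ (both 10 e⁻, Z=14>13); Al^3+ < Mg^2+ (isoelectronic, higher Z=13 is smaller); Mg^2+ < Na^+ (isoelectronic, higher Z=12 is smaller); Na^+ < K^+ (same group, 1 shell fewer).
So the order is Si^4+ < Al^3+ < Mg^2+ < Na^+ < K^+; the 3rd-smallest ion is Mg^2+.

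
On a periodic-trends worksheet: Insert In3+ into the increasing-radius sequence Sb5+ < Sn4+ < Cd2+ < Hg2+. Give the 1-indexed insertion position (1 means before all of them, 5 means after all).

First list Z and electron count for each: Sb5+ has 46 e⁻ (Z=51), Sn4+ has 46 e⁻ (Z=50), In3+ has 46 e⁻ (Z=49), Cd2+ has 46 e⁻ (Z=48), Hg2+ has 78 e⁻ (Z=80). Sb5+ < Sn4+ (isoelectronic, higher Z=51 is smaller); Sn4+ < In3+ (both 46 e⁻, Z=50>49); In3+ < Cd2+ (both 46 e⁻, Z=49>48); Cd2+ < Hg2+ (same group, period 5 vs 6).
Putting In3+ in gives Sb5+ < Sn4+ < In3+ < Cd2+ < Hg2+; it lands at slot 3.

3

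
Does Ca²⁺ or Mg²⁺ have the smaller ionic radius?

Mg²⁺

Same group, same charge. Going down the group adds an extra shell of electrons, so the ion gets larger: Mg²⁺ is highest in the group and smallest.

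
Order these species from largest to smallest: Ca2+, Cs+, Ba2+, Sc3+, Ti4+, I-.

I- > Cs+ > Ba2+ > Ca2+ > Sc3+ > Ti4+

Ti4+: 18 e⁻, Z=22, Sc3+: 18 e⁻, Z=21, Ca2+: 18 e⁻, Z=20, Ba2+: 54 e⁻, Z=56, Cs+: 54 e⁻, Z=55, I-: 54 e⁻, Z=53. Ti4+ < Sc3+ (both 18 e⁻, Z=22>21); Sc3+ < Ca2+ (both 18 e⁻, Z=21>20); Ca2+ < Ba2+ (same group, 2 shells fewer); Ba2+ < Cs+ (both 54 e⁻, Z=56>55); Cs+ < I- (both 54 e⁻, Z=55>53).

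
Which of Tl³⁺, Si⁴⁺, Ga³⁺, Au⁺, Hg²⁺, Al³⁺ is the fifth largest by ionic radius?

Electron counts and nuclear charges: Si⁴⁺ has 10 e⁻ (Z=14), Al³⁺ has 10 e⁻ (Z=13), Ga³⁺ has 28 e⁻ (Z=31), Tl³⁺ has 78 e⁻ (Z=81), Hg²⁺ has 78 e⁻ (Z=80), Au⁺ has 78 e⁻ (Z=79). Si⁴⁺ < Al³⁺ (both 10 e⁻, Z=14>13); Al³⁺ < Ga³⁺ (same group, 1 shell fewer); Ga³⁺ < Tl³⁺ (same group, period 4 vs 6); Tl³⁺ < Hg²⁺ (isoelectronic, higher Z=81 is smaller); Hg²⁺ < Au⁺ (both 78 e⁻, Z=80>79).
Ordering: Si⁴⁺ < Al³⁺ < Ga³⁺ < Tl³⁺ < Hg²⁺ < Au⁺. The fifth largest is Al³⁺.

Al³⁺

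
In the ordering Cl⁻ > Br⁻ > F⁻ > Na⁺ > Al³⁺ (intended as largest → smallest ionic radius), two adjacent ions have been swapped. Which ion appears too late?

Br⁻

Compare adjacent ions: same group and charge — period 3 sits above period 4, so Cl⁻ is smaller — yet in this decreasing list Cl⁻ sits before Br⁻. Nothing else is reversed, so Br⁻ should move one place to the left.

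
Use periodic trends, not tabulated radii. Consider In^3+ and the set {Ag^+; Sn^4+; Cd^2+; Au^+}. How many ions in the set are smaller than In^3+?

Sn^4+ has 46 e⁻ (Z=50), In^3+ has 46 e⁻ (Z=49), Cd^2+ has 46 e⁻ (Z=48), Ag^+ has 46 e⁻ (Z=47), Au^+ has 78 e⁻ (Z=79). Sn^4+ < In^3+ (isoelectronic, higher Z=50 is smaller); In^3+ < Cd^2+ (both 46 e⁻, Z=49>48); Cd^2+ < Ag^+ (isoelectronic, higher Z=48 is smaller); Ag^+ < Au^+ (same group, period 5 vs 6).
Relative to In^3+, the ions that are smaller are Sn^4+. That's 1.

1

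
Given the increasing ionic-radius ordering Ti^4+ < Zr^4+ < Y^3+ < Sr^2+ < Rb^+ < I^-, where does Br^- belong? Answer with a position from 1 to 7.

Tabulating Z and e⁻: Ti^4+ (Z=22, 18 e⁻), Zr^4+ (Z=40, 36 e⁻), Y^3+ (Z=39, 36 e⁻), Sr^2+ (Z=38, 36 e⁻), Rb^+ (Z=37, 36 e⁻), Br^- (Z=35, 36 e⁻), I^- (Z=53, 54 e⁻). Ti^4+ < Zr^4+ (same group, 1 shell fewer); Zr^4+ < Y^3+ (isoelectronic, higher Z=40 is smaller); Y^3+ < Sr^2+ (isoelectronic, higher Z=39 is smaller); Sr^2+ < Rb^+ (isoelectronic, higher Z=38 is smaller); Rb^+ < Br^- (isoelectronic, higher Z=37 is smaller); Br^- < I^- (same group, 1 shell fewer).
With Br^- included the full order is Ti^4+ < Zr^4+ < Y^3+ < Sr^2+ < Rb^+ < Br^- < I^-, so it takes position 6.

6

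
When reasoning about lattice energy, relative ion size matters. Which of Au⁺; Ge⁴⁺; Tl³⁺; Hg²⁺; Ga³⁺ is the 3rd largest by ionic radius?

Tl³⁺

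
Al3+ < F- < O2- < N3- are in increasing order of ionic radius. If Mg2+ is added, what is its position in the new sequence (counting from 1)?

2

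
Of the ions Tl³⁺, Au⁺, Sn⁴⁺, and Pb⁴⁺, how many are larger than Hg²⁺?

Work out protons and electrons: Sn⁴⁺: 46 e⁻, Z=50, Pb⁴⁺: 78 e⁻, Z=82, Tl³⁺: 78 e⁻, Z=81, Hg²⁺: 78 e⁻, Z=80, Au⁺: 78 e⁻, Z=79. Sn⁴⁺ < Pb⁴⁺ (same group, period 5 vs 6); Pb⁴⁺ < Tl³⁺ (both 78 e⁻, Z=82>81); Tl³⁺ < Hg²⁺ (isoelectronic, higher Z=81 is smaller); Hg²⁺ < Au⁺ (isoelectronic, higher Z=80 is smaller).
Relative to Hg²⁺, the ions that are larger are Au⁺. So 1 is larger.

1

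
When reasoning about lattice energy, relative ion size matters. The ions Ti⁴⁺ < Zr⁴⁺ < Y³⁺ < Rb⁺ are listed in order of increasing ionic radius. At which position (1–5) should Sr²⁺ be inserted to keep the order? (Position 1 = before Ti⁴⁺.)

4

Tabulating Z and e⁻: Ti⁴⁺ has 18 e⁻ (Z=22), Zr⁴⁺ has 36 e⁻ (Z=40), Y³⁺ has 36 e⁻ (Z=39), Sr²⁺ has 36 e⁻ (Z=38), Rb⁺ has 36 e⁻ (Z=37). Ti⁴⁺ < Zr⁴⁺ (same group, period 4 vs 5); Zr⁴⁺ < Y³⁺ (isoelectronic, higher Z=40 is smaller); Y³⁺ < Sr²⁺ (isoelectronic, higher Z=39 is smaller); Sr²⁺ < Rb⁺ (isoelectronic, higher Z=38 is smaller).
With Sr²⁺ included the full order is Ti⁴⁺ < Zr⁴⁺ < Y³⁺ < Sr²⁺ < Rb⁺, so it takes position 4.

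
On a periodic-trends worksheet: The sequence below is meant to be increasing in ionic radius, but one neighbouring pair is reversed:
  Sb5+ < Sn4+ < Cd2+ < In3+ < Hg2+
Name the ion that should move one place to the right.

Check each adjacent pair. Cd2+ and In3+ are reversed: they are isoelectronic (46 e⁻) and In has more protons than Cd (49 vs 48), making In3+ smaller. No other neighbouring pair contradicts the periodic trends, so Cd2+ is the ion listed too early.

Cd2+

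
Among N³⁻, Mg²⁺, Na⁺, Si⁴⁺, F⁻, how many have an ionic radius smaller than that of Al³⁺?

These species are isoelectronic with 10 electrons. The only difference is the number of protons: Si⁴⁺ (Z=14), Al³⁺ (Z=13), Mg²⁺ (Z=12), Na⁺ (Z=11), F⁻ (Z=9), N³⁻ (Z=7). The strongest nuclear pull (Si⁴⁺) gives the smallest ion.
Relative to Al³⁺, the ions that are smaller are Si⁴⁺. That's 1.

1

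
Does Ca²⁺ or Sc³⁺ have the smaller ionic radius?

Sc³⁺

Each ion has 18 electrons. The ranking follows nuclear charge in reverse — greater Z gives a smaller radius. Sc³⁺ (Z=21), Ca²⁺ (Z=20).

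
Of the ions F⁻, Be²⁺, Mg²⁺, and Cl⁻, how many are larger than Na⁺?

2

Work out protons and electrons: Be²⁺: 2 e⁻, Z=4, Mg²⁺: 10 e⁻, Z=12, Na⁺: 10 e⁻, Z=11, F⁻: 10 e⁻, Z=9, Cl⁻: 18 e⁻, Z=17. Be²⁺ < Mg²⁺ (same group, period 2 vs 3); Mg²⁺ < Na⁺ (isoelectronic, higher Z=12 is smaller); Na⁺ < F⁻ (isoelectronic, higher Z=11 is smaller); F⁻ < Cl⁻ (same group, period 2 vs 3).
Placing each against Na⁺: smaller — Be²⁺, Mg²⁺; larger — F⁻, Cl⁻. So 2 are larger.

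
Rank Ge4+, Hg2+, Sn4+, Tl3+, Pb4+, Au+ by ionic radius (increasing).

Ge4+ (Z=32, 28 e⁻), Sn4+ (Z=50, 46 e⁻), Pb4+ (Z=82, 78 e⁻), Tl3+ (Z=81, 78 e⁻), Hg2+ (Z=80, 78 e⁻), Au+ (Z=79, 78 e⁻). Ge4+ < Sn4+ (same group, period 4 vs 5); Sn4+ < Pb4+ (same group, 1 shell fewer); Pb4+ < Tl3+ (isoelectronic, higher Z=82 is smaller); Tl3+ < Hg2+ (isoelectronic, higher Z=81 is smaller); Hg2+ < Au+ (isoelectronic, higher Z=80 is smaller).

Ge4+ < Sn4+ < Pb4+ < Tl3+ < Hg2+ < Au+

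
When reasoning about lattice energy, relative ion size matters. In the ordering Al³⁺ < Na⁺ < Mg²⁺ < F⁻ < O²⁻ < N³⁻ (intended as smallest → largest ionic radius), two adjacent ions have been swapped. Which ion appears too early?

Scanning neighbour by neighbour, only Na⁺/Mg²⁺ violates a trend: they are isoelectronic (10 e⁻) and Mg has more protons than Na (12 vs 11), making Mg²⁺ smaller. That makes Na⁺ the one sitting a position early relative to where it belongs.

Na⁺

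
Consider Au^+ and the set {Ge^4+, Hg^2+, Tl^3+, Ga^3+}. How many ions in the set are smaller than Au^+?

Tabulating Z and e⁻: Ge^4+ has 28 e⁻ (Z=32), Ga^3+ has 28 e⁻ (Z=31), Tl^3+ has 78 e⁻ (Z=81), Hg^2+ has 78 e⁻ (Z=80), Au^+ has 78 e⁻ (Z=79). Ge^4+ < Ga^3+ (both 28 e⁻, Z=32>31); Ga^3+ < Tl^3+ (same group, period 4 vs 6); Tl^3+ < Hg^2+ (both 78 e⁻, Z=81>80); Hg^2+ < Au^+ (isoelectronic, higher Z=80 is smaller).
Relative to Au^+, the ions that are smaller are Ge^4+, Ga^3+, Tl^3+, Hg^2+. Count: 4.

4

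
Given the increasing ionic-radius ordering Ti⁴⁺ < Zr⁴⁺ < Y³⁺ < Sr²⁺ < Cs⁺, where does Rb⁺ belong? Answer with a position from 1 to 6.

5

Tabulating Z and e⁻: Ti⁴⁺: 18 e⁻, Z=22, Zr⁴⁺: 36 e⁻, Z=40, Y³⁺: 36 e⁻, Z=39, Sr²⁺: 36 e⁻, Z=38, Rb⁺: 36 e⁻, Z=37, Cs⁺: 54 e⁻, Z=55. Ti⁴⁺ < Zr⁴⁺ (same group, period 4 vs 5); Zr⁴⁺ < Y³⁺ (both 36 e⁻, Z=40>39); Y³⁺ < Sr²⁺ (isoelectronic, higher Z=39 is smaller); Sr²⁺ < Rb⁺ (both 36 e⁻, Z=38>37); Rb⁺ < Cs⁺ (same group, period 5 vs 6).
The complete sequence is Ti⁴⁺ < Zr⁴⁺ < Y³⁺ < Sr²⁺ < Rb⁺ < Cs⁺. Rb⁺ sits at position 5.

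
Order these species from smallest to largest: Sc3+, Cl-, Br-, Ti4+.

First list Z and electron count for each: Ti4+: 18 e⁻, Z=22, Sc3+: 18 e⁻, Z=21, Cl-: 18 e⁻, Z=17, Br-: 36 e⁻, Z=35. Ti4+ < Sc3+ (isoelectronic, higher Z=22 is smaller); Sc3+ < Cl- (isoelectronic, higher Z=21 is smaller); Cl- < Br- (same group, 1 shell fewer).

Ti4+ < Sc3+ < Cl- < Br-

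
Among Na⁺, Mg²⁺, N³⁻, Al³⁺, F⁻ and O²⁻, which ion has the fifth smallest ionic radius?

Each ion has 10 electrons. The ranking follows nuclear charge in reverse — greater Z gives a smaller radius. Al³⁺ (Z=13), Mg²⁺ (Z=12), Na⁺ (Z=11), F⁻ (Z=9), O²⁻ (Z=8), N³⁻ (Z=7).
Ordering: Al³⁺ < Mg²⁺ < Na⁺ < F⁻ < O²⁻ < N³⁻. The fifth smallest is O²⁻.

O²⁻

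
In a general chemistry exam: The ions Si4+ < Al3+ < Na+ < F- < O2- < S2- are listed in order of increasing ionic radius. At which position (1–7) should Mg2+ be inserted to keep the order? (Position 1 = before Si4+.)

3

Work out protons and electrons: Si4+: 10 e⁻, Z=14, Al3+: 10 e⁻, Z=13, Mg2+: 10 e⁻, Z=12, Na+: 10 e⁻, Z=11, F-: 10 e⁻, Z=9, O2-: 10 e⁻, Z=8, S2-: 18 e⁻, Z=16. Si4+ < Al3+ (both 10 e⁻, Z=14>13); Al3+ < Mg2+ (both 10 e⁻, Z=13>12); Mg2+ < Na+ (both 10 e⁻, Z=12>11); Na+ < F- (isoelectronic, higher Z=11 is smaller); F- < O2- (both 10 e⁻, Z=9>8); O2- < S2- (same group, 1 shell fewer).
Putting Mg2+ in gives Si4+ < Al3+ < Mg2+ < Na+ < F- < O2- < S2-; it lands at slot 3.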